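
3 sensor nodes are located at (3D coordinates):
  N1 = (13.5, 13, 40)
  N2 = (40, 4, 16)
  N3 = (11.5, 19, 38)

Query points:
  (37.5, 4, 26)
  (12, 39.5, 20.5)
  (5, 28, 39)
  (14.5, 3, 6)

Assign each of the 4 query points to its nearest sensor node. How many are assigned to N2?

(37.5, 4, 26) — d² to each: N1:853, N2:106.25, N3:1045 → nearest is N2
(12, 39.5, 20.5) — d² to each: N1:1084.75, N2:2064.5, N3:726.75 → nearest is N3
(5, 28, 39) — d² to each: N1:298.25, N2:2330, N3:124.25 → nearest is N3
(14.5, 3, 6) — d² to each: N1:1257, N2:751.25, N3:1289 → nearest is N2
2 of the 4 points have N2 as nearest.

2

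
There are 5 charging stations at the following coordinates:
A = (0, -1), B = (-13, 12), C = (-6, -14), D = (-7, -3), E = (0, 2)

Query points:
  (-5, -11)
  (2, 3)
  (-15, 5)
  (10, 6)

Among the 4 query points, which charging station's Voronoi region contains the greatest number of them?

E

(-5, -11) — d² to each: A:125, B:593, C:10, D:68, E:194 → nearest is C
(2, 3) — d² to each: A:20, B:306, C:353, D:117, E:5 → nearest is E
(-15, 5) — d² to each: A:261, B:53, C:442, D:128, E:234 → nearest is B
(10, 6) — d² to each: A:149, B:565, C:656, D:370, E:116 → nearest is E
Tally — B:1, C:1, E:2. E captures the most (2).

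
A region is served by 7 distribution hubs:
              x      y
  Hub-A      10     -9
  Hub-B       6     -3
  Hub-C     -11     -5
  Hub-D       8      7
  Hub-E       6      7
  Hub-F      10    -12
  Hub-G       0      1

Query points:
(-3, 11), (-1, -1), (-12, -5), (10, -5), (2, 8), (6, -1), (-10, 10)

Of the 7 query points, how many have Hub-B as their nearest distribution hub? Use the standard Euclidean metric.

1

(-3, 11) — d² to each: Hub-A:569, Hub-B:277, Hub-C:320, Hub-D:137, Hub-E:97, Hub-F:698, Hub-G:109 → nearest is Hub-E
(-1, -1) — d² to each: Hub-A:185, Hub-B:53, Hub-C:116, Hub-D:145, Hub-E:113, Hub-F:242, Hub-G:5 → nearest is Hub-G
(-12, -5) — d² to each: Hub-A:500, Hub-B:328, Hub-C:1, Hub-D:544, Hub-E:468, Hub-F:533, Hub-G:180 → nearest is Hub-C
(10, -5) — d² to each: Hub-A:16, Hub-B:20, Hub-C:441, Hub-D:148, Hub-E:160, Hub-F:49, Hub-G:136 → nearest is Hub-A
(2, 8) — d² to each: Hub-A:353, Hub-B:137, Hub-C:338, Hub-D:37, Hub-E:17, Hub-F:464, Hub-G:53 → nearest is Hub-E
(6, -1) — d² to each: Hub-A:80, Hub-B:4, Hub-C:305, Hub-D:68, Hub-E:64, Hub-F:137, Hub-G:40 → nearest is Hub-B
(-10, 10) — d² to each: Hub-A:761, Hub-B:425, Hub-C:226, Hub-D:333, Hub-E:265, Hub-F:884, Hub-G:181 → nearest is Hub-G
1 of the 7 points has Hub-B as nearest.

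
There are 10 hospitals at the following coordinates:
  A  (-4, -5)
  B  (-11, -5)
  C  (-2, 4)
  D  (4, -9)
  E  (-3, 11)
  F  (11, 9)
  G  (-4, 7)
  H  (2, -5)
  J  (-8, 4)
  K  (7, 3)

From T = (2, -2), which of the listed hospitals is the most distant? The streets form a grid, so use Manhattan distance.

d(T,A) = 6 + 3 = 9
d(T,B) = 13 + 3 = 16
d(T,C) = 4 + 6 = 10
d(T,D) = 2 + 7 = 9
d(T,E) = 5 + 13 = 18
d(T,F) = 9 + 11 = 20
d(T,G) = 6 + 9 = 15
d(T,H) = 0 + 3 = 3
d(T,J) = 10 + 6 = 16
d(T,K) = 5 + 5 = 10
The largest is to F.

F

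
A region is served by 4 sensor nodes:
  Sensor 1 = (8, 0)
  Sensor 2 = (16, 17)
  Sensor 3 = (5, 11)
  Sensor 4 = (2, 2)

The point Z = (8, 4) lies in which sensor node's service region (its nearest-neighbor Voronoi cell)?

Sensor 1

Since √ is increasing, it suffices to compare squared distances:
d²(Z, Sensor 1) = (8−8)² + (4−0)² = 0 + 16 = 16
d²(Z, Sensor 2) = (8−16)² + (4−17)² = 64 + 169 = 233
d²(Z, Sensor 3) = (8−5)² + (4−11)² = 9 + 49 = 58
d²(Z, Sensor 4) = (8−2)² + (4−2)² = 36 + 4 = 40
Sensor 1 is nearest.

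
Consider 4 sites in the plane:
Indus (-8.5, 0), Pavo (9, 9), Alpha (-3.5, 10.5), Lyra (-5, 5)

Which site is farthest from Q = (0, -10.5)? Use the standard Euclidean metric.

Squared Euclidean distances:
d²(Q, Indus) = 72.25 + 110.25 = 182.5
d²(Q, Pavo) = 81 + 380.25 = 461.25
d²(Q, Alpha) = 12.25 + 441 = 453.25
d²(Q, Lyra) = 25 + 240.25 = 265.25
The largest is to Pavo.

Pavo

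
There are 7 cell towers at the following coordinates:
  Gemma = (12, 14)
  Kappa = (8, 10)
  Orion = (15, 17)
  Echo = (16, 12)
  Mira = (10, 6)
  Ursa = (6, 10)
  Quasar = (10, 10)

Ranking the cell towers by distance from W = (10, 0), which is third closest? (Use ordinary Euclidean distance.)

Since √ is increasing, it suffices to compare squared distances:
d²(W, Gemma) = (10−12)² + (0−14)² = 4 + 196 = 200
d²(W, Kappa) = (10−8)² + (0−10)² = 4 + 100 = 104
d²(W, Orion) = (10−15)² + (0−17)² = 25 + 289 = 314
d²(W, Echo) = (10−16)² + (0−12)² = 36 + 144 = 180
d²(W, Mira) = (10−10)² + (0−6)² = 0 + 36 = 36
d²(W, Ursa) = (10−6)² + (0−10)² = 16 + 100 = 116
d²(W, Quasar) = (10−10)² + (0−10)² = 0 + 100 = 100
Sorted ascending: Mira, Quasar, Kappa, Ursa, … — the third-nearest is Kappa.

Kappa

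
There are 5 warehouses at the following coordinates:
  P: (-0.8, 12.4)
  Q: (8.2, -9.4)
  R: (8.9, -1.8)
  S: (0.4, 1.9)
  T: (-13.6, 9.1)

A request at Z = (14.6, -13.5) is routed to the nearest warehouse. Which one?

Q

Compare squared distances (the ordering matches that of the actual distances):
|ZP|² = 237.16 + 670.81 = 907.97
|ZQ|² = 40.96 + 16.81 = 57.77
|ZR|² = 32.49 + 136.89 = 169.38
|ZS|² = 201.64 + 237.16 = 438.8
|ZT|² = 795.24 + 510.76 = 1306
Q is nearest.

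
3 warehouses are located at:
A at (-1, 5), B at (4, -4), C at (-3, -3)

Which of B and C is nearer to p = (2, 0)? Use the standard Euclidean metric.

Compare squared distances:
|pB|² = (2−4)² + (0−(-4))² = 4 + 16 = 20
|pC|² = (2−(-3))² + (0−(-3))² = 25 + 9 = 34
20 < 34, so B is closer.

B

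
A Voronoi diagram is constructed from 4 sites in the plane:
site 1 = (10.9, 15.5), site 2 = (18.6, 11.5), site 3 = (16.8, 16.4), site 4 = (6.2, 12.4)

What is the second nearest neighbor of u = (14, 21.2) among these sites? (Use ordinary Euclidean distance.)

Squared Euclidean distances:
d²(u, site 1) = 9.61 + 32.49 = 42.1
d²(u, site 2) = 21.16 + 94.09 = 115.25
d²(u, site 3) = 7.84 + 23.04 = 30.88
d²(u, site 4) = 60.84 + 77.44 = 138.28
Sorted ascending: site 3, site 1, site 2, … — the second-nearest is site 1.

site 1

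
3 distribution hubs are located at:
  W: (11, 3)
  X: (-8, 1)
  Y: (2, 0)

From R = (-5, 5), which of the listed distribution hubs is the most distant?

Compare squared distances (the ordering matches that of the actual distances):
|RW|² = (-5−11)² + (5−3)² = 256 + 4 = 260
|RX|² = (-5−(-8))² + (5−1)² = 9 + 16 = 25
|RY|² = (-5−2)² + (5−0)² = 49 + 25 = 74
The largest is to W.

W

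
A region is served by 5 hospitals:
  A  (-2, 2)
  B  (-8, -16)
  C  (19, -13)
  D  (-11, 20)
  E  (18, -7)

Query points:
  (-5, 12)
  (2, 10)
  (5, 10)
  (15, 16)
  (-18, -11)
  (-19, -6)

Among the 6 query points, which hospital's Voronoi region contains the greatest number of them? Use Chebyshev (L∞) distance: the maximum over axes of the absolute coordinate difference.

(-5, 12) — d to each: A:10, B:28, C:25, D:8, E:23 → nearest is D
(2, 10) — d to each: A:8, B:26, C:23, D:13, E:17 → nearest is A
(5, 10) — d to each: A:8, B:26, C:23, D:16, E:17 → nearest is A
(15, 16) — d to each: A:17, B:32, C:29, D:26, E:23 → nearest is A
(-18, -11) — d to each: A:16, B:10, C:37, D:31, E:36 → nearest is B
(-19, -6) — d to each: A:17, B:11, C:38, D:26, E:37 → nearest is B
Tally — A:3, B:2, D:1. A captures the most (3).

A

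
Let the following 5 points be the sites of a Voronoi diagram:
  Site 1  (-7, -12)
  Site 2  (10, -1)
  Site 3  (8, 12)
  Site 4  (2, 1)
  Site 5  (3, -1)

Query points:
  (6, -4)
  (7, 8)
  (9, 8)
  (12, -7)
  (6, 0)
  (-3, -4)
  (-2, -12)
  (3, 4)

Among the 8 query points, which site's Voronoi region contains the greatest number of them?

(6, -4) — d² to each: Site 1:233, Site 2:25, Site 3:260, Site 4:41, Site 5:18 → nearest is Site 5
(7, 8) — d² to each: Site 1:596, Site 2:90, Site 3:17, Site 4:74, Site 5:97 → nearest is Site 3
(9, 8) — d² to each: Site 1:656, Site 2:82, Site 3:17, Site 4:98, Site 5:117 → nearest is Site 3
(12, -7) — d² to each: Site 1:386, Site 2:40, Site 3:377, Site 4:164, Site 5:117 → nearest is Site 2
(6, 0) — d² to each: Site 1:313, Site 2:17, Site 3:148, Site 4:17, Site 5:10 → nearest is Site 5
(-3, -4) — d² to each: Site 1:80, Site 2:178, Site 3:377, Site 4:50, Site 5:45 → nearest is Site 5
(-2, -12) — d² to each: Site 1:25, Site 2:265, Site 3:676, Site 4:185, Site 5:146 → nearest is Site 1
(3, 4) — d² to each: Site 1:356, Site 2:74, Site 3:89, Site 4:10, Site 5:25 → nearest is Site 4
Tally — Site 1:1, Site 2:1, Site 3:2, Site 4:1, Site 5:3. Site 5 captures the most (3).

Site 5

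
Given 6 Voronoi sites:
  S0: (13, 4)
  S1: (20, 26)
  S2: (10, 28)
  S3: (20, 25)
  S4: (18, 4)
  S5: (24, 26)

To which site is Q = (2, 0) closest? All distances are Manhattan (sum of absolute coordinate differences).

S0

d(Q,S0) = |2−13| + |0−4| = 11 + 4 = 15
d(Q,S1) = |2−20| + |0−26| = 18 + 26 = 44
d(Q,S2) = |2−10| + |0−28| = 8 + 28 = 36
d(Q,S3) = |2−20| + |0−25| = 18 + 25 = 43
d(Q,S4) = |2−18| + |0−4| = 16 + 4 = 20
d(Q,S5) = |2−24| + |0−26| = 22 + 26 = 48
The smallest is to S0, so Q lies in the Voronoi region of S0.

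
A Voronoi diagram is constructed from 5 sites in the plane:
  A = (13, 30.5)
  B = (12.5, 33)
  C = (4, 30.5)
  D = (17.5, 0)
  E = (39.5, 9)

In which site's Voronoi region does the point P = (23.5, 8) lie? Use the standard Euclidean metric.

D

Compare squared distances (the ordering matches that of the actual distances):
|PA|² = (23.5−13)² + (8−30.5)² = 110.25 + 506.25 = 616.5
|PB|² = (23.5−12.5)² + (8−33)² = 121 + 625 = 746
|PC|² = (23.5−4)² + (8−30.5)² = 380.25 + 506.25 = 886.5
|PD|² = (23.5−17.5)² + (8−0)² = 36 + 64 = 100
|PE|² = (23.5−39.5)² + (8−9)² = 256 + 1 = 257
The smallest is to D, so P lies in the Voronoi region of D.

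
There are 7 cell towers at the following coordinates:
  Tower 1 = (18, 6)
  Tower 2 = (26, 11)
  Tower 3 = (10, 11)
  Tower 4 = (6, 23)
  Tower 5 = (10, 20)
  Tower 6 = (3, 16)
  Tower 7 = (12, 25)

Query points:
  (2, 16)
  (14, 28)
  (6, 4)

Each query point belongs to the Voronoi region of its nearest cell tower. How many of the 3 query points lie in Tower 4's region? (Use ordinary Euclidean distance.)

(2, 16) — d² to each: Tower 1:356, Tower 2:601, Tower 3:89, Tower 4:65, Tower 5:80, Tower 6:1, Tower 7:181 → nearest is Tower 6
(14, 28) — d² to each: Tower 1:500, Tower 2:433, Tower 3:305, Tower 4:89, Tower 5:80, Tower 6:265, Tower 7:13 → nearest is Tower 7
(6, 4) — d² to each: Tower 1:148, Tower 2:449, Tower 3:65, Tower 4:361, Tower 5:272, Tower 6:153, Tower 7:477 → nearest is Tower 3
0 of the 3 points have Tower 4 as nearest.

0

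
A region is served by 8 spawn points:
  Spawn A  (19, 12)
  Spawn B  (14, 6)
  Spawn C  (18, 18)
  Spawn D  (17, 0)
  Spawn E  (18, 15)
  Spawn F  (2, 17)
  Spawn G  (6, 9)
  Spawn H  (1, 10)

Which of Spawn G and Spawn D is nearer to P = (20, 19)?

Compare squared distances:
d²(P, Spawn G) = (20−6)² + (19−9)² = 196 + 100 = 296
d²(P, Spawn D) = (20−17)² + (19−0)² = 9 + 361 = 370
296 < 370, so Spawn G is closer.

Spawn G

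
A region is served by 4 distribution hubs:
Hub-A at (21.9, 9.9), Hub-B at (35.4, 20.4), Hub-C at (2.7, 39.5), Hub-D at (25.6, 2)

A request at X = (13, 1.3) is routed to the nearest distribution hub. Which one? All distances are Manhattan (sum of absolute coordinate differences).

d(X, Hub-A) = |13−21.9| + |1.3−9.9| = 8.9 + 8.6 = 17.5
d(X, Hub-B) = |13−35.4| + |1.3−20.4| = 22.4 + 19.1 = 41.5
d(X, Hub-C) = |13−2.7| + |1.3−39.5| = 10.3 + 38.2 = 48.5
d(X, Hub-D) = |13−25.6| + |1.3−2| = 12.6 + 0.7 = 13.3
The smallest is to Hub-D, so X lies in the Voronoi region of Hub-D.

Hub-D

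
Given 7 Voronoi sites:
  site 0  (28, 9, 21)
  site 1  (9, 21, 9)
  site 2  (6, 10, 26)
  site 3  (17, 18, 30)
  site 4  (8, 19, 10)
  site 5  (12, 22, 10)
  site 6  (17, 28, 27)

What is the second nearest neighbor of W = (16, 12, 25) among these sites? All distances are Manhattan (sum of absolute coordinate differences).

site 2

d(W, site 0) = |16−28| + |12−9| + |25−21| = 12 + 3 + 4 = 19
d(W, site 1) = |16−9| + |12−21| + |25−9| = 7 + 9 + 16 = 32
d(W, site 2) = |16−6| + |12−10| + |25−26| = 10 + 2 + 1 = 13
d(W, site 3) = |16−17| + |12−18| + |25−30| = 1 + 6 + 5 = 12
d(W, site 4) = |16−8| + |12−19| + |25−10| = 8 + 7 + 15 = 30
d(W, site 5) = |16−12| + |12−22| + |25−10| = 4 + 10 + 15 = 29
d(W, site 6) = |16−17| + |12−28| + |25−27| = 1 + 16 + 2 = 19
Sorted ascending: site 3, site 2, site 0, … — the second-nearest is site 2.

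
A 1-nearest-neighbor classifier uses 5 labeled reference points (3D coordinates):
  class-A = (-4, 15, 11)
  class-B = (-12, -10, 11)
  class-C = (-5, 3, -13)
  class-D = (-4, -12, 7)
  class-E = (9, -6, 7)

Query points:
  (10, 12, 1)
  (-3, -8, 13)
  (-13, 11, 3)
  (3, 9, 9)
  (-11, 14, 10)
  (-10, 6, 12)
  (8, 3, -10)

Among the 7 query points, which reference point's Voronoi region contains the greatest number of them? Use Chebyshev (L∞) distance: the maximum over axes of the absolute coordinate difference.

class-A

(10, 12, 1) — d to each: class-A:14, class-B:22, class-C:15, class-D:24, class-E:18 → nearest is class-A
(-3, -8, 13) — d to each: class-A:23, class-B:9, class-C:26, class-D:6, class-E:12 → nearest is class-D
(-13, 11, 3) — d to each: class-A:9, class-B:21, class-C:16, class-D:23, class-E:22 → nearest is class-A
(3, 9, 9) — d to each: class-A:7, class-B:19, class-C:22, class-D:21, class-E:15 → nearest is class-A
(-11, 14, 10) — d to each: class-A:7, class-B:24, class-C:23, class-D:26, class-E:20 → nearest is class-A
(-10, 6, 12) — d to each: class-A:9, class-B:16, class-C:25, class-D:18, class-E:19 → nearest is class-A
(8, 3, -10) — d to each: class-A:21, class-B:21, class-C:13, class-D:17, class-E:17 → nearest is class-C
Tally — class-A:5, class-C:1, class-D:1. class-A captures the most (5).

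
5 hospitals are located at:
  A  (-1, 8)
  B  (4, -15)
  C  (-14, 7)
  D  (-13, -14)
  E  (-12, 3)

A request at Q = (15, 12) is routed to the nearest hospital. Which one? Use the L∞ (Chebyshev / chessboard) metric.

A

d(Q,A) = max(16, 4) = 16
d(Q,B) = max(11, 27) = 27
d(Q,C) = max(29, 5) = 29
d(Q,D) = max(28, 26) = 28
d(Q,E) = max(27, 9) = 27
A is nearest.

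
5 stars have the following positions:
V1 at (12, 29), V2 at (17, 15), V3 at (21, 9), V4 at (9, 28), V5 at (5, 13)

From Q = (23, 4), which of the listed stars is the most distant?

V4

Compare squared distances (the ordering matches that of the actual distances):
|QV1|² = 121 + 625 = 746
|QV2|² = 36 + 121 = 157
|QV3|² = 4 + 25 = 29
|QV4|² = 196 + 576 = 772
|QV5|² = 324 + 81 = 405
The largest is to V4.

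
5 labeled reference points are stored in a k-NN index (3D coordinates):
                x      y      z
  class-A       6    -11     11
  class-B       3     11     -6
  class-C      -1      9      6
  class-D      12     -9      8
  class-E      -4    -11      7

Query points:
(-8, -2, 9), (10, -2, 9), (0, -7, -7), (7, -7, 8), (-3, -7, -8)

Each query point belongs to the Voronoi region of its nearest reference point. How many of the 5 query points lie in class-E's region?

(-8, -2, 9) — d² to each: class-A:281, class-B:515, class-C:179, class-D:450, class-E:101 → nearest is class-E
(10, -2, 9) — d² to each: class-A:101, class-B:443, class-C:251, class-D:54, class-E:281 → nearest is class-D
(0, -7, -7) — d² to each: class-A:376, class-B:334, class-C:426, class-D:373, class-E:228 → nearest is class-E
(7, -7, 8) — d² to each: class-A:26, class-B:536, class-C:324, class-D:29, class-E:138 → nearest is class-A
(-3, -7, -8) — d² to each: class-A:458, class-B:364, class-C:456, class-D:485, class-E:242 → nearest is class-E
3 of the 5 points have class-E as nearest.

3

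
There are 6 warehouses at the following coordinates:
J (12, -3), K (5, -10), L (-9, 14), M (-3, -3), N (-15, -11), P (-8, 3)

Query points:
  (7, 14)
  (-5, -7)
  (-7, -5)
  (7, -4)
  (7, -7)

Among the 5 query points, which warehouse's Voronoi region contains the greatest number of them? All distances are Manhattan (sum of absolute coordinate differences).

M

(7, 14) — d to each: J:22, K:26, L:16, M:27, N:47, P:26 → nearest is L
(-5, -7) — d to each: J:21, K:13, L:25, M:6, N:14, P:13 → nearest is M
(-7, -5) — d to each: J:21, K:17, L:21, M:6, N:14, P:9 → nearest is M
(7, -4) — d to each: J:6, K:8, L:34, M:11, N:29, P:22 → nearest is J
(7, -7) — d to each: J:9, K:5, L:37, M:14, N:26, P:25 → nearest is K
Tally — J:1, K:1, L:1, M:2. M captures the most (2).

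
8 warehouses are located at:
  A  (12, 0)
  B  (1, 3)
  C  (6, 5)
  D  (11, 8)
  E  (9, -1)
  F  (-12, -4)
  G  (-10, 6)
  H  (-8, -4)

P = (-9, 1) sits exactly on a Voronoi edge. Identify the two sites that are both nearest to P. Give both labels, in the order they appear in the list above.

G and H

Squared distances from P to each site:
|PA|² = 441 + 1 = 442
|PB|² = 100 + 4 = 104
|PC|² = 225 + 16 = 241
|PD|² = 400 + 49 = 449
|PE|² = 324 + 4 = 328
|PF|² = 9 + 25 = 34
|PG|² = 1 + 25 = 26
|PH|² = 1 + 25 = 26
P is equidistant from G and H (both at squared distance 26), and every other site is strictly farther — so P lies on the G–H Voronoi edge.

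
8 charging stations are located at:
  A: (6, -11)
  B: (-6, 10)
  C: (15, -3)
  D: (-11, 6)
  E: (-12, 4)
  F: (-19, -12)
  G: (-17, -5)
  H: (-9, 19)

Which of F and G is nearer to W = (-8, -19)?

F

Compare squared distances:
|WF|² = (-8−(-19))² + (-19−(-12))² = 121 + 49 = 170
|WG|² = (-8−(-17))² + (-19−(-5))² = 81 + 196 = 277
170 < 277, so F is closer.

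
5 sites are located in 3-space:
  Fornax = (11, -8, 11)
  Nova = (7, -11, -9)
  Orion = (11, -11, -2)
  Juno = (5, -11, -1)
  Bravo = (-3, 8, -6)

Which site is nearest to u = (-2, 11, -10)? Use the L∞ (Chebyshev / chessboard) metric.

Bravo

d(u, Fornax) = max(13, 19, 21) = 21
d(u, Nova) = max(9, 22, 1) = 22
d(u, Orion) = max(13, 22, 8) = 22
d(u, Juno) = max(7, 22, 9) = 22
d(u, Bravo) = max(1, 3, 4) = 4
The smallest is to Bravo, so u lies in the Voronoi region of Bravo.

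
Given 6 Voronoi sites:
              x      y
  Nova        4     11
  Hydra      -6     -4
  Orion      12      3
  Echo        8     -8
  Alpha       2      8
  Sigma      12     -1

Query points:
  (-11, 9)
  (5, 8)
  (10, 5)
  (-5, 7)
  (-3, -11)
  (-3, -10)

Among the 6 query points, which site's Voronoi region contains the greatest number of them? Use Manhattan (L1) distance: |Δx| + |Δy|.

(-11, 9) — d to each: Nova:17, Hydra:18, Orion:29, Echo:36, Alpha:14, Sigma:33 → nearest is Alpha
(5, 8) — d to each: Nova:4, Hydra:23, Orion:12, Echo:19, Alpha:3, Sigma:16 → nearest is Alpha
(10, 5) — d to each: Nova:12, Hydra:25, Orion:4, Echo:15, Alpha:11, Sigma:8 → nearest is Orion
(-5, 7) — d to each: Nova:13, Hydra:12, Orion:21, Echo:28, Alpha:8, Sigma:25 → nearest is Alpha
(-3, -11) — d to each: Nova:29, Hydra:10, Orion:29, Echo:14, Alpha:24, Sigma:25 → nearest is Hydra
(-3, -10) — d to each: Nova:28, Hydra:9, Orion:28, Echo:13, Alpha:23, Sigma:24 → nearest is Hydra
Tally — Hydra:2, Orion:1, Alpha:3. Alpha captures the most (3).

Alpha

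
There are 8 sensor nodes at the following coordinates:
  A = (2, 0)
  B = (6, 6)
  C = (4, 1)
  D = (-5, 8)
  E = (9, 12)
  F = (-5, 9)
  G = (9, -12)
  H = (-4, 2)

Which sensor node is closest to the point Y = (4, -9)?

G

Squared Euclidean distances:
|YA|² = 4 + 81 = 85
|YB|² = 4 + 225 = 229
|YC|² = 0 + 100 = 100
|YD|² = 81 + 289 = 370
|YE|² = 25 + 441 = 466
|YF|² = 81 + 324 = 405
|YG|² = 25 + 9 = 34
|YH|² = 64 + 121 = 185
G is nearest.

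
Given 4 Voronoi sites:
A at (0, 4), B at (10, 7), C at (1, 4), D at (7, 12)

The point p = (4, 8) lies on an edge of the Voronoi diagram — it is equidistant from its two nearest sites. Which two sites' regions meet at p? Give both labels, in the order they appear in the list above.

Squared distances from p to each site:
|pA|² = (4−0)² + (8−4)² = 16 + 16 = 32
|pB|² = (4−10)² + (8−7)² = 36 + 1 = 37
|pC|² = (4−1)² + (8−4)² = 9 + 16 = 25
|pD|² = (4−7)² + (8−12)² = 9 + 16 = 25
p is equidistant from C and D (both at squared distance 25), and every other site is strictly farther — so p lies on the C–D Voronoi edge.

C and D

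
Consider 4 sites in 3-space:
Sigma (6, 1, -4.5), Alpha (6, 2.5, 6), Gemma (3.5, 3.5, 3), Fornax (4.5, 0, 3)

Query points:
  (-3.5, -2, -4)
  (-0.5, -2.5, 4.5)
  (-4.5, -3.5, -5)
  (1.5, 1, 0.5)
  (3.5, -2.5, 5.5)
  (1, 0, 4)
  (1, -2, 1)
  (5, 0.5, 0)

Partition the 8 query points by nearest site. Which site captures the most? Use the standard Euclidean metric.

(-3.5, -2, -4) — d² to each: Sigma:99.5, Alpha:210.5, Gemma:128.25, Fornax:117 → nearest is Sigma
(-0.5, -2.5, 4.5) — d² to each: Sigma:135.5, Alpha:69.5, Gemma:54.25, Fornax:33.5 → nearest is Fornax
(-4.5, -3.5, -5) — d² to each: Sigma:130.75, Alpha:267.25, Gemma:177, Fornax:157.25 → nearest is Sigma
(1.5, 1, 0.5) — d² to each: Sigma:45.25, Alpha:52.75, Gemma:16.5, Fornax:16.25 → nearest is Fornax
(3.5, -2.5, 5.5) — d² to each: Sigma:118.5, Alpha:31.5, Gemma:42.25, Fornax:13.5 → nearest is Fornax
(1, 0, 4) — d² to each: Sigma:98.25, Alpha:35.25, Gemma:19.5, Fornax:13.25 → nearest is Fornax
(1, -2, 1) — d² to each: Sigma:64.25, Alpha:70.25, Gemma:40.5, Fornax:20.25 → nearest is Fornax
(5, 0.5, 0) — d² to each: Sigma:21.5, Alpha:41, Gemma:20.25, Fornax:9.5 → nearest is Fornax
Tally — Sigma:2, Fornax:6. Fornax captures the most (6).

Fornax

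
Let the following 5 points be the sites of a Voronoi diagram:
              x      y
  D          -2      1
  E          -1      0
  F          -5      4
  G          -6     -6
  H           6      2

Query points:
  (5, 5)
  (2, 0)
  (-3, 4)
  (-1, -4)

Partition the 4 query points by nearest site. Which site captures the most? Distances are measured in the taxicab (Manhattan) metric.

E

(5, 5) — d to each: D:11, E:11, F:11, G:22, H:4 → nearest is H
(2, 0) — d to each: D:5, E:3, F:11, G:14, H:6 → nearest is E
(-3, 4) — d to each: D:4, E:6, F:2, G:13, H:11 → nearest is F
(-1, -4) — d to each: D:6, E:4, F:12, G:7, H:13 → nearest is E
Tally — E:2, F:1, H:1. E captures the most (2).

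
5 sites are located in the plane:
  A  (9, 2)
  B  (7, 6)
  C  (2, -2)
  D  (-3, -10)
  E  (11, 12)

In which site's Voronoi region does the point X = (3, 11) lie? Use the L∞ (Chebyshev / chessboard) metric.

B

d(X,A) = max(6, 9) = 9
d(X,B) = max(4, 5) = 5
d(X,C) = max(1, 13) = 13
d(X,D) = max(6, 21) = 21
d(X,E) = max(8, 1) = 8
Minimum is at B.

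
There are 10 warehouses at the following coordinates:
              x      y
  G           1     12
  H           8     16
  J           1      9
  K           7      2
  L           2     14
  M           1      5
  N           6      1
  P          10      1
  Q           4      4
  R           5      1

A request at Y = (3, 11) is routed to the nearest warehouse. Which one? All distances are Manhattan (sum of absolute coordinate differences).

G

d(Y,G) = |3−1| + |11−12| = 2 + 1 = 3
d(Y,H) = |3−8| + |11−16| = 5 + 5 = 10
d(Y,J) = |3−1| + |11−9| = 2 + 2 = 4
d(Y,K) = |3−7| + |11−2| = 4 + 9 = 13
d(Y,L) = |3−2| + |11−14| = 1 + 3 = 4
d(Y,M) = |3−1| + |11−5| = 2 + 6 = 8
d(Y,N) = |3−6| + |11−1| = 3 + 10 = 13
d(Y,P) = |3−10| + |11−1| = 7 + 10 = 17
d(Y,Q) = |3−4| + |11−4| = 1 + 7 = 8
d(Y,R) = |3−5| + |11−1| = 2 + 10 = 12
Minimum is at G.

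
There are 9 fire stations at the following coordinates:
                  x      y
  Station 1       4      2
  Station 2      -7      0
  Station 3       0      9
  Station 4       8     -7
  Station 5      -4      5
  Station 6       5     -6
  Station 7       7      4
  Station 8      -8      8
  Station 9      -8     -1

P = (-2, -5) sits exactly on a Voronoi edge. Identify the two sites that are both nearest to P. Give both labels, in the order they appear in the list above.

Station 2 and Station 6

Squared distances from P to each site:
d²(P, Station 1) = (-2−4)² + (-5−2)² = 36 + 49 = 85
d²(P, Station 2) = (-2−(-7))² + (-5−0)² = 25 + 25 = 50
d²(P, Station 3) = (-2−0)² + (-5−9)² = 4 + 196 = 200
d²(P, Station 4) = (-2−8)² + (-5−(-7))² = 100 + 4 = 104
d²(P, Station 5) = (-2−(-4))² + (-5−5)² = 4 + 100 = 104
d²(P, Station 6) = (-2−5)² + (-5−(-6))² = 49 + 1 = 50
d²(P, Station 7) = (-2−7)² + (-5−4)² = 81 + 81 = 162
d²(P, Station 8) = (-2−(-8))² + (-5−8)² = 36 + 169 = 205
d²(P, Station 9) = (-2−(-8))² + (-5−(-1))² = 36 + 16 = 52
P is equidistant from Station 2 and Station 6 (both at squared distance 50), and every other site is strictly farther — so P lies on the Station 2–Station 6 Voronoi edge.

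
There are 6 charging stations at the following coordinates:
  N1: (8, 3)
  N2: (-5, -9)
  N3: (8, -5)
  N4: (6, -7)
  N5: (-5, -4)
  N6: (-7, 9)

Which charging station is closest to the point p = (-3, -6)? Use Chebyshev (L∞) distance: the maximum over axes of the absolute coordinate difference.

N5

d(p,N1) = max(11, 9) = 11
d(p,N2) = max(2, 3) = 3
d(p,N3) = max(11, 1) = 11
d(p,N4) = max(9, 1) = 9
d(p,N5) = max(2, 2) = 2
d(p,N6) = max(4, 15) = 15
The smallest is to N5, so p lies in the Voronoi region of N5.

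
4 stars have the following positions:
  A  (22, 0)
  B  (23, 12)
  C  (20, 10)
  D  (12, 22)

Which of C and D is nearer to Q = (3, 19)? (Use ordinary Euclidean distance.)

D

Compare squared distances:
|QC|² = (3−20)² + (19−10)² = 289 + 81 = 370
|QD|² = (3−12)² + (19−22)² = 81 + 9 = 90
370 > 90, so D is closer.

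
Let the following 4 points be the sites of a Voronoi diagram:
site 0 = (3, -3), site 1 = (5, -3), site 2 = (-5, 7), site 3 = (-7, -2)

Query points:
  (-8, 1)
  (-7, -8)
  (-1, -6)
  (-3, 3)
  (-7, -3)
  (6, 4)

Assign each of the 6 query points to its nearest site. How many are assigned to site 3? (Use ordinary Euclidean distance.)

3

(-8, 1) — d² to each: site 0:137, site 1:185, site 2:45, site 3:10 → nearest is site 3
(-7, -8) — d² to each: site 0:125, site 1:169, site 2:229, site 3:36 → nearest is site 3
(-1, -6) — d² to each: site 0:25, site 1:45, site 2:185, site 3:52 → nearest is site 0
(-3, 3) — d² to each: site 0:72, site 1:100, site 2:20, site 3:41 → nearest is site 2
(-7, -3) — d² to each: site 0:100, site 1:144, site 2:104, site 3:1 → nearest is site 3
(6, 4) — d² to each: site 0:58, site 1:50, site 2:130, site 3:205 → nearest is site 1
3 of the 6 points have site 3 as nearest.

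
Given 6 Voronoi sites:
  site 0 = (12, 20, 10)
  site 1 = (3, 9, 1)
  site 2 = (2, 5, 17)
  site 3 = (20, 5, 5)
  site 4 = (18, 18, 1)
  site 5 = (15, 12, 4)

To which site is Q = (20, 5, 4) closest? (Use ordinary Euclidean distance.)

Compare squared distances (the ordering matches that of the actual distances):
d²(Q, site 0) = (20−12)² + (5−20)² + (4−10)² = 64 + 225 + 36 = 325
d²(Q, site 1) = (20−3)² + (5−9)² + (4−1)² = 289 + 16 + 9 = 314
d²(Q, site 2) = (20−2)² + (5−5)² + (4−17)² = 324 + 0 + 169 = 493
d²(Q, site 3) = (20−20)² + (5−5)² + (4−5)² = 0 + 0 + 1 = 1
d²(Q, site 4) = (20−18)² + (5−18)² + (4−1)² = 4 + 169 + 9 = 182
d²(Q, site 5) = (20−15)² + (5−12)² + (4−4)² = 25 + 49 + 0 = 74
Minimum is at site 3.

site 3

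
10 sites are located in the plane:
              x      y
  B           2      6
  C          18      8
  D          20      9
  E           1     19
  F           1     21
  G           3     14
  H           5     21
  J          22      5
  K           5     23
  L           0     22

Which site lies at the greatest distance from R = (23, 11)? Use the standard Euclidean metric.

L

Since √ is increasing, it suffices to compare squared distances:
|RB|² = 441 + 25 = 466
|RC|² = 25 + 9 = 34
|RD|² = 9 + 4 = 13
|RE|² = 484 + 64 = 548
|RF|² = 484 + 100 = 584
|RG|² = 400 + 9 = 409
|RH|² = 324 + 100 = 424
|RJ|² = 1 + 36 = 37
|RK|² = 324 + 144 = 468
|RL|² = 529 + 121 = 650
The largest is to L.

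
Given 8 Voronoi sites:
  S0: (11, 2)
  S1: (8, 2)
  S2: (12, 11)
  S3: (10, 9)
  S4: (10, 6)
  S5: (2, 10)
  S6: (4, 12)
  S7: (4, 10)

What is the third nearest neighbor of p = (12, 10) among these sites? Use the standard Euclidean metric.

Compare squared distances (the ordering matches that of the actual distances):
|pS0|² = 1 + 64 = 65
|pS1|² = 16 + 64 = 80
|pS2|² = 0 + 1 = 1
|pS3|² = 4 + 1 = 5
|pS4|² = 4 + 16 = 20
|pS5|² = 100 + 0 = 100
|pS6|² = 64 + 4 = 68
|pS7|² = 64 + 0 = 64
Sorted ascending: S2, S3, S4, S7, … — the third-nearest is S4.

S4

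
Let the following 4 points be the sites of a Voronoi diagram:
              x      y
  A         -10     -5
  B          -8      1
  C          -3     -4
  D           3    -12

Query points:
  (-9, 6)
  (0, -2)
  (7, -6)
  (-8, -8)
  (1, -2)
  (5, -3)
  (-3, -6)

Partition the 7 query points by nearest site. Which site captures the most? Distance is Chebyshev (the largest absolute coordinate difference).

(-9, 6) — d to each: A:11, B:5, C:10, D:18 → nearest is B
(0, -2) — d to each: A:10, B:8, C:3, D:10 → nearest is C
(7, -6) — d to each: A:17, B:15, C:10, D:6 → nearest is D
(-8, -8) — d to each: A:3, B:9, C:5, D:11 → nearest is A
(1, -2) — d to each: A:11, B:9, C:4, D:10 → nearest is C
(5, -3) — d to each: A:15, B:13, C:8, D:9 → nearest is C
(-3, -6) — d to each: A:7, B:7, C:2, D:6 → nearest is C
Tally — A:1, B:1, C:4, D:1. C captures the most (4).

C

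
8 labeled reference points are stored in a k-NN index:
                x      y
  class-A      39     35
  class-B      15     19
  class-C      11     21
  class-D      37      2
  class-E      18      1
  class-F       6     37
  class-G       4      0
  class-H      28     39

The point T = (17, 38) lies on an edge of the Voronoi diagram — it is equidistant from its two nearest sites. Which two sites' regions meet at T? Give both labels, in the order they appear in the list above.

class-F and class-H

Squared distances from T to each site:
d²(T, class-A) = (17−39)² + (38−35)² = 484 + 9 = 493
d²(T, class-B) = (17−15)² + (38−19)² = 4 + 361 = 365
d²(T, class-C) = (17−11)² + (38−21)² = 36 + 289 = 325
d²(T, class-D) = (17−37)² + (38−2)² = 400 + 1296 = 1696
d²(T, class-E) = (17−18)² + (38−1)² = 1 + 1369 = 1370
d²(T, class-F) = (17−6)² + (38−37)² = 121 + 1 = 122
d²(T, class-G) = (17−4)² + (38−0)² = 169 + 1444 = 1613
d²(T, class-H) = (17−28)² + (38−39)² = 121 + 1 = 122
T is equidistant from class-F and class-H (both at squared distance 122), and every other site is strictly farther — so T lies on the class-F–class-H Voronoi edge.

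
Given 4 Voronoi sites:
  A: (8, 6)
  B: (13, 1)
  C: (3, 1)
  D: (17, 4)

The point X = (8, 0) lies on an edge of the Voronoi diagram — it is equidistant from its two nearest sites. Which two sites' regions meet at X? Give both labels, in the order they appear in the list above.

B and C

Squared distances from X to each site:
|XA|² = 0 + 36 = 36
|XB|² = 25 + 1 = 26
|XC|² = 25 + 1 = 26
|XD|² = 81 + 16 = 97
X is equidistant from B and C (both at squared distance 26), and every other site is strictly farther — so X lies on the B–C Voronoi edge.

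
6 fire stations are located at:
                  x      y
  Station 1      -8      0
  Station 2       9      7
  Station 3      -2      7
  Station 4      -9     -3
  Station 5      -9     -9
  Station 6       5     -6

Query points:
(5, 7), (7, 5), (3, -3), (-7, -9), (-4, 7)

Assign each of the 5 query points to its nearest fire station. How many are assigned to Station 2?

2

(5, 7) — d² to each: Station 1:218, Station 2:16, Station 3:49, Station 4:296, Station 5:452, Station 6:169 → nearest is Station 2
(7, 5) — d² to each: Station 1:250, Station 2:8, Station 3:85, Station 4:320, Station 5:452, Station 6:125 → nearest is Station 2
(3, -3) — d² to each: Station 1:130, Station 2:136, Station 3:125, Station 4:144, Station 5:180, Station 6:13 → nearest is Station 6
(-7, -9) — d² to each: Station 1:82, Station 2:512, Station 3:281, Station 4:40, Station 5:4, Station 6:153 → nearest is Station 5
(-4, 7) — d² to each: Station 1:65, Station 2:169, Station 3:4, Station 4:125, Station 5:281, Station 6:250 → nearest is Station 3
2 of the 5 points have Station 2 as nearest.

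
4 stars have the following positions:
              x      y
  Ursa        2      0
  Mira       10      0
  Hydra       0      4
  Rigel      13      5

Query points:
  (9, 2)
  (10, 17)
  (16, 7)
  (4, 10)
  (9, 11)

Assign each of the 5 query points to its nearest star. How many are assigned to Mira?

(9, 2) — d² to each: Ursa:53, Mira:5, Hydra:85, Rigel:25 → nearest is Mira
(10, 17) — d² to each: Ursa:353, Mira:289, Hydra:269, Rigel:153 → nearest is Rigel
(16, 7) — d² to each: Ursa:245, Mira:85, Hydra:265, Rigel:13 → nearest is Rigel
(4, 10) — d² to each: Ursa:104, Mira:136, Hydra:52, Rigel:106 → nearest is Hydra
(9, 11) — d² to each: Ursa:170, Mira:122, Hydra:130, Rigel:52 → nearest is Rigel
1 of the 5 points has Mira as nearest.

1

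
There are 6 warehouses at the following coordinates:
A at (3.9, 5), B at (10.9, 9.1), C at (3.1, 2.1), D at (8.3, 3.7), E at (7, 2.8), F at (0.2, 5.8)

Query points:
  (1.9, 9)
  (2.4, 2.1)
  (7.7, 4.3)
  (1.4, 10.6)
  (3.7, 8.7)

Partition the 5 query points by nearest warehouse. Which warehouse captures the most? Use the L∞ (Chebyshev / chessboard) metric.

(1.9, 9) — d to each: A:4, B:9, C:6.9, D:6.4, E:6.2, F:3.2 → nearest is F
(2.4, 2.1) — d to each: A:2.9, B:8.5, C:0.7, D:5.9, E:4.6, F:3.7 → nearest is C
(7.7, 4.3) — d to each: A:3.8, B:4.8, C:4.6, D:0.6, E:1.5, F:7.5 → nearest is D
(1.4, 10.6) — d to each: A:5.6, B:9.5, C:8.5, D:6.9, E:7.8, F:4.8 → nearest is F
(3.7, 8.7) — d to each: A:3.7, B:7.2, C:6.6, D:5, E:5.9, F:3.5 → nearest is F
Tally — C:1, D:1, F:3. F captures the most (3).

F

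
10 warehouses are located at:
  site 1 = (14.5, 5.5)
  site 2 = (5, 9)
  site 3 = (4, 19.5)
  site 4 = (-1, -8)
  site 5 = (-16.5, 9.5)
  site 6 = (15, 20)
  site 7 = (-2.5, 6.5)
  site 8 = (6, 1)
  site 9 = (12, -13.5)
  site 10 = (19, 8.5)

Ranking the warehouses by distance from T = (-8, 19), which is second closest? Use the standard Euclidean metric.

Since √ is increasing, it suffices to compare squared distances:
d²(T, site 1) = 506.25 + 182.25 = 688.5
d²(T, site 2) = 169 + 100 = 269
d²(T, site 3) = 144 + 0.25 = 144.25
d²(T, site 4) = 49 + 729 = 778
d²(T, site 5) = 72.25 + 90.25 = 162.5
d²(T, site 6) = 529 + 1 = 530
d²(T, site 7) = 30.25 + 156.25 = 186.5
d²(T, site 8) = 196 + 324 = 520
d²(T, site 9) = 400 + 1056.25 = 1456.25
d²(T, site 10) = 729 + 110.25 = 839.25
Sorted ascending: site 3, site 5, site 7, … — the second-nearest is site 5.

site 5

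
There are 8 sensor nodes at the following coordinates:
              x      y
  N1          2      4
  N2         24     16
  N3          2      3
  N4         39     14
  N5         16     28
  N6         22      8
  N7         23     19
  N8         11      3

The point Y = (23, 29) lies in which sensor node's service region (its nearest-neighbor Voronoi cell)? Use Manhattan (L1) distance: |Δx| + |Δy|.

d(Y,N1) = 21 + 25 = 46
d(Y,N2) = 1 + 13 = 14
d(Y,N3) = 21 + 26 = 47
d(Y,N4) = 16 + 15 = 31
d(Y,N5) = 7 + 1 = 8
d(Y,N6) = 1 + 21 = 22
d(Y,N7) = 0 + 10 = 10
d(Y,N8) = 12 + 26 = 38
Minimum is at N5.

N5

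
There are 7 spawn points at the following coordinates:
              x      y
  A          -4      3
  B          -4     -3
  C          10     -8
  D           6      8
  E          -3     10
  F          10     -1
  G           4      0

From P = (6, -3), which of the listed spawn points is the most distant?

E

Squared Euclidean distances:
|PA|² = (6−(-4))² + (-3−3)² = 100 + 36 = 136
|PB|² = (6−(-4))² + (-3−(-3))² = 100 + 0 = 100
|PC|² = (6−10)² + (-3−(-8))² = 16 + 25 = 41
|PD|² = (6−6)² + (-3−8)² = 0 + 121 = 121
|PE|² = (6−(-3))² + (-3−10)² = 81 + 169 = 250
|PF|² = (6−10)² + (-3−(-1))² = 16 + 4 = 20
|PG|² = (6−4)² + (-3−0)² = 4 + 9 = 13
The largest is to E.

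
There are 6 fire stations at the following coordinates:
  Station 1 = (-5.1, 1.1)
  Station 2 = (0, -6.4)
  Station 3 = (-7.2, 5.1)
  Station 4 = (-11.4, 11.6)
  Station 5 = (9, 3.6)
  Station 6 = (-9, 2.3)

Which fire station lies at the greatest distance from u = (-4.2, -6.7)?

Station 4

Since √ is increasing, it suffices to compare squared distances:
d²(u, Station 1) = (-4.2−(-5.1))² + (-6.7−1.1)² = 0.81 + 60.84 = 61.65
d²(u, Station 2) = (-4.2−0)² + (-6.7−(-6.4))² = 17.64 + 0.09 = 17.73
d²(u, Station 3) = (-4.2−(-7.2))² + (-6.7−5.1)² = 9 + 139.24 = 148.24
d²(u, Station 4) = (-4.2−(-11.4))² + (-6.7−11.6)² = 51.84 + 334.89 = 386.73
d²(u, Station 5) = (-4.2−9)² + (-6.7−3.6)² = 174.24 + 106.09 = 280.33
d²(u, Station 6) = (-4.2−(-9))² + (-6.7−2.3)² = 23.04 + 81 = 104.04
The largest is to Station 4.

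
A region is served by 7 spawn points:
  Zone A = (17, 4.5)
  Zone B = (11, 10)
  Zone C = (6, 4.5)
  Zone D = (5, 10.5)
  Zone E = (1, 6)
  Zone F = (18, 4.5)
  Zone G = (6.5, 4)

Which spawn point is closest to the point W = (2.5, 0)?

Compare squared distances (the ordering matches that of the actual distances):
d²(W, Zone A) = 210.25 + 20.25 = 230.5
d²(W, Zone B) = 72.25 + 100 = 172.25
d²(W, Zone C) = 12.25 + 20.25 = 32.5
d²(W, Zone D) = 6.25 + 110.25 = 116.5
d²(W, Zone E) = 2.25 + 36 = 38.25
d²(W, Zone F) = 240.25 + 20.25 = 260.5
d²(W, Zone G) = 16 + 16 = 32
The smallest is to Zone G, so W lies in the Voronoi region of Zone G.

Zone G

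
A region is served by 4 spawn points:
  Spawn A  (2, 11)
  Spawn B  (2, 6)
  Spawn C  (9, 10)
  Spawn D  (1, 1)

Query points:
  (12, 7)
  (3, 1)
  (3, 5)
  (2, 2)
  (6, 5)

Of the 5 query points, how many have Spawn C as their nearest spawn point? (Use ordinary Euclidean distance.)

1

(12, 7) — d² to each: Spawn A:116, Spawn B:101, Spawn C:18, Spawn D:157 → nearest is Spawn C
(3, 1) — d² to each: Spawn A:101, Spawn B:26, Spawn C:117, Spawn D:4 → nearest is Spawn D
(3, 5) — d² to each: Spawn A:37, Spawn B:2, Spawn C:61, Spawn D:20 → nearest is Spawn B
(2, 2) — d² to each: Spawn A:81, Spawn B:16, Spawn C:113, Spawn D:2 → nearest is Spawn D
(6, 5) — d² to each: Spawn A:52, Spawn B:17, Spawn C:34, Spawn D:41 → nearest is Spawn B
1 of the 5 points has Spawn C as nearest.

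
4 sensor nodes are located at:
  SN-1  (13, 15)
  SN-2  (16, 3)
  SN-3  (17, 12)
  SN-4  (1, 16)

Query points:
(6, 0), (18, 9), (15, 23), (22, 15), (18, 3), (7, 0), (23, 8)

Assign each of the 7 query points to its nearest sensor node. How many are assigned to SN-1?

1

(6, 0) — d² to each: SN-1:274, SN-2:109, SN-3:265, SN-4:281 → nearest is SN-2
(18, 9) — d² to each: SN-1:61, SN-2:40, SN-3:10, SN-4:338 → nearest is SN-3
(15, 23) — d² to each: SN-1:68, SN-2:401, SN-3:125, SN-4:245 → nearest is SN-1
(22, 15) — d² to each: SN-1:81, SN-2:180, SN-3:34, SN-4:442 → nearest is SN-3
(18, 3) — d² to each: SN-1:169, SN-2:4, SN-3:82, SN-4:458 → nearest is SN-2
(7, 0) — d² to each: SN-1:261, SN-2:90, SN-3:244, SN-4:292 → nearest is SN-2
(23, 8) — d² to each: SN-1:149, SN-2:74, SN-3:52, SN-4:548 → nearest is SN-3
1 of the 7 points has SN-1 as nearest.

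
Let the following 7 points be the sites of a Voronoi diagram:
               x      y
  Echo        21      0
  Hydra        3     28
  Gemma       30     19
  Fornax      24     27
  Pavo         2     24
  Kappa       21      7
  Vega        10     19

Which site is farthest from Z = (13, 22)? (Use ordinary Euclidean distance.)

Compare squared distances (the ordering matches that of the actual distances):
d²(Z, Echo) = 64 + 484 = 548
d²(Z, Hydra) = 100 + 36 = 136
d²(Z, Gemma) = 289 + 9 = 298
d²(Z, Fornax) = 121 + 25 = 146
d²(Z, Pavo) = 121 + 4 = 125
d²(Z, Kappa) = 64 + 225 = 289
d²(Z, Vega) = 9 + 9 = 18
The largest is to Echo.

Echo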